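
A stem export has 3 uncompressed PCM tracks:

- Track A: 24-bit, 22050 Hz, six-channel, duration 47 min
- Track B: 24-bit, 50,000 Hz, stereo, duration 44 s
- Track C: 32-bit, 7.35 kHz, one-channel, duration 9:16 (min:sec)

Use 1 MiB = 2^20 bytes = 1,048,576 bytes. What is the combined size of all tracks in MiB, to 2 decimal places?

Track A: 47 min = 2,820 s; 22,050 × 2,820 × 3 × 6 = 1,119,258,000 bytes.
Track B: 50,000 × 44 × 3 × 2 = 13,200,000 bytes.
Track C: 9:16 (min:sec) = 556 s; 7,350 × 556 × 4 × 1 = 16,346,400 bytes.
Total = 1,148,804,400 bytes = 1095.59 MiB.

1095.59 MiB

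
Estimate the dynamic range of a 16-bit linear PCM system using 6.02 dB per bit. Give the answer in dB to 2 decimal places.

16 × 6.02 = 96.32 dB.

96.32 dB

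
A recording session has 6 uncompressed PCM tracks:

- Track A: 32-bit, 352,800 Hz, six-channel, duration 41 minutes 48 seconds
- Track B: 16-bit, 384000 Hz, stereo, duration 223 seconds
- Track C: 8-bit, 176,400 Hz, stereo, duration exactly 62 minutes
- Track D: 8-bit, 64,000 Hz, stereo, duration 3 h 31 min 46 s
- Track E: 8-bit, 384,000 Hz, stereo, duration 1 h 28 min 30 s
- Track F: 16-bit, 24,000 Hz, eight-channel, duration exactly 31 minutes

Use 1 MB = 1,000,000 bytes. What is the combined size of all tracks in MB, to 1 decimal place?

Track A: 41 minutes 48 seconds = 2,508 s; 352,800 × 2,508 × 4 × 6 = 21,235,737,600 bytes.
Track B: 384,000 × 223 × 2 × 2 = 342,528,000 bytes.
Track C: exactly 62 minutes = 3,720 s; 176,400 × 3,720 × 1 × 2 = 1,312,416,000 bytes.
Track D: 3 h 31 min 46 s = 12,706 s; 64,000 × 12,706 × 1 × 2 = 1,626,368,000 bytes.
Track E: 1 h 28 min 30 s = 5,310 s; 384,000 × 5,310 × 1 × 2 = 4,078,080,000 bytes.
Track F: exactly 31 minutes = 1,860 s; 24,000 × 1,860 × 2 × 8 = 714,240,000 bytes.
Total = 29,309,369,600 bytes = 29309.4 MB.

29309.4 MB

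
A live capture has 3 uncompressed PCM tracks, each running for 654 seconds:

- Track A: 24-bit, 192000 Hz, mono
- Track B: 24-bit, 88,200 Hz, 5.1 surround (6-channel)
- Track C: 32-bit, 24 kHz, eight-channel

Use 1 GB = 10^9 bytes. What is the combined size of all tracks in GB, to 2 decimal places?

1.92 GB

Track A: 192,000 × 654 × 3 × 1 = 376,704,000 bytes.
Track B: 88,200 × 654 × 3 × 6 = 1,038,290,400 bytes.
Track C: 24,000 × 654 × 4 × 8 = 502,272,000 bytes.
Total = 1,917,266,400 bytes = 1.92 GB.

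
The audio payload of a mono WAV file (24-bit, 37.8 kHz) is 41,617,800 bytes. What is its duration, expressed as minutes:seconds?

6:07

Byte rate = 37,800 × 3 × 1 = 113,400 bytes/s.
Duration = 41,617,800 / 113,400 = 367 s.
367 s = 6:07.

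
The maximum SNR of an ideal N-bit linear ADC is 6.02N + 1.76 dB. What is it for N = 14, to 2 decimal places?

6.02 × 14 + 1.76 = 86.04 dB.

86.04 dB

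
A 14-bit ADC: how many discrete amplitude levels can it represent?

16,384 levels

2^14 = 16,384.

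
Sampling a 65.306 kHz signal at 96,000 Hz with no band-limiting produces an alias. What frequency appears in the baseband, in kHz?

30.694 kHz

Nyquist = 96,000/2 = 48,000 Hz; 65,306 Hz exceeds it.
Alias = |65,306 − 1×96,000| = |65,306 − 96,000| = 30,694 Hz = 30.694 kHz.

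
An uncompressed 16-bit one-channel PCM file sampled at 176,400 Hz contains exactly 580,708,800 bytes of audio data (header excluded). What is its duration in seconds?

Byte rate = 176,400 × 2 × 1 = 352,800 bytes/s.
Duration = 580,708,800 / 352,800 = 1,646 s.

1,646 seconds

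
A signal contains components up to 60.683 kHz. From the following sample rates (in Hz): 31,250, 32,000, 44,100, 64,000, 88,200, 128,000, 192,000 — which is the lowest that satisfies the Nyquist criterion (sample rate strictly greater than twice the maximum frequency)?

Need sample rate > 2 × 60,683 = 121,366 Hz.
Lowest listed rate above 121,366 Hz is 128,000 Hz.

128,000 Hz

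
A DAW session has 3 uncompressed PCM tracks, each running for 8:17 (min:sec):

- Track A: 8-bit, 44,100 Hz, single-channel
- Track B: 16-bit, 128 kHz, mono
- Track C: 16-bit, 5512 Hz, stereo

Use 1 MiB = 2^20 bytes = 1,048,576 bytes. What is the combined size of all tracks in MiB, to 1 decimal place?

8:17 (min:sec) = 497 s.
Track A: 44,100 × 497 × 1 × 1 = 21,917,700 bytes.
Track B: 128,000 × 497 × 2 × 1 = 127,232,000 bytes.
Track C: 5,512 × 497 × 2 × 2 = 10,957,856 bytes.
Total = 160,107,556 bytes = 152.7 MiB.

152.7 MiB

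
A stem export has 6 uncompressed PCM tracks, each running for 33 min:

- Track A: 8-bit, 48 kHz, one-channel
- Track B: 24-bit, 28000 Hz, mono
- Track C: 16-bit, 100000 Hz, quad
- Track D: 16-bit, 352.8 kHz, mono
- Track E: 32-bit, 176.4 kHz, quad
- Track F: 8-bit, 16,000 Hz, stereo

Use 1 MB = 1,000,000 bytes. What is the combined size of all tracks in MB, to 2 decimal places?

33 min = 1,980 s.
Track A: 48,000 × 1,980 × 1 × 1 = 95,040,000 bytes.
Track B: 28,000 × 1,980 × 3 × 1 = 166,320,000 bytes.
Track C: 100,000 × 1,980 × 2 × 4 = 1,584,000,000 bytes.
Track D: 352,800 × 1,980 × 2 × 1 = 1,397,088,000 bytes.
Track E: 176,400 × 1,980 × 4 × 4 = 5,588,352,000 bytes.
Track F: 16,000 × 1,980 × 1 × 2 = 63,360,000 bytes.
Total = 8,894,160,000 bytes = 8894.16 MB.

8894.16 MB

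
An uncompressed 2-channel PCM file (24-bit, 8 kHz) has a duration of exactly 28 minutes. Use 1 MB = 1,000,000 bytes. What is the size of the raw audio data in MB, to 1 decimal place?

Duration = exactly 28 minutes = 1,680 s.
Bytes = 8,000 samples/s × 1,680 s × 3 bytes/sample × 2 ch = 80,640,000 bytes.
80,640,000 / 1,000,000 = 80.6 MB.

80.6 MB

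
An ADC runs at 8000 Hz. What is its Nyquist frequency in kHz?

Nyquist frequency = sample rate / 2 = 8,000 / 2 = 4 kHz.

4 kHz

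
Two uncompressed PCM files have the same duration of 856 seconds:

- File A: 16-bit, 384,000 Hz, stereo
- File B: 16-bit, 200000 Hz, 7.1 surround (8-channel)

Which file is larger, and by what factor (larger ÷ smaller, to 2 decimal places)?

File B, by a factor of 2.08

File A: 384,000 × 2 × 2 = 1,536,000 bytes/s.
File B: 200,000 × 2 × 8 = 3,200,000 bytes/s.
File B is larger; ratio = 2,739,200,000 / 1,314,816,000 = 2.08.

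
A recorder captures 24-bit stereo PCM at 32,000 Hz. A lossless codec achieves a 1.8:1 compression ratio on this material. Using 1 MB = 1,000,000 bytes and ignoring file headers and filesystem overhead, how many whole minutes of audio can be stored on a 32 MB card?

Uncompressed byte rate = 32,000 × 3 × 2 = 192,000 bytes/s.
After 1.8:1 compression, effective rate ≈ 106666.67 bytes/s.
Capacity = 32 × 1,000,000 = 32,000,000 bytes.
32,000,000 / effective rate ≈ 300 s → 5 minutes.

5 minutes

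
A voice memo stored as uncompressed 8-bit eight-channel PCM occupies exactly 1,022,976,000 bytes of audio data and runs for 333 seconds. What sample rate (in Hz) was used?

384,000 Hz

Bytes = sample_rate × seconds × bytes_per_sample × channels.
sample_rate = 1,022,976,000 / (333 × 1 × 8) = 1,022,976,000 / 2,664 = 384,000 Hz.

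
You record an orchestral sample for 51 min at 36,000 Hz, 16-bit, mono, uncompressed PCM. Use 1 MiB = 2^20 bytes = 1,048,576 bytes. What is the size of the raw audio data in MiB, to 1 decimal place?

210.1 MiB

Duration = 51 min = 3,060 s.
Bytes = 36,000 samples/s × 3,060 s × 2 bytes/sample × 1 ch = 220,320,000 bytes.
220,320,000 / 1,048,576 = 210.1 MiB.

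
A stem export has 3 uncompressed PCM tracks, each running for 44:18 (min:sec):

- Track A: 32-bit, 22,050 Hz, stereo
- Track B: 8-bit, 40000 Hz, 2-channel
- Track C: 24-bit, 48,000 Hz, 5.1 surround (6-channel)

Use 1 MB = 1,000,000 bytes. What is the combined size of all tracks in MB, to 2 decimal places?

44:18 (min:sec) = 2,658 s.
Track A: 22,050 × 2,658 × 4 × 2 = 468,871,200 bytes.
Track B: 40,000 × 2,658 × 1 × 2 = 212,640,000 bytes.
Track C: 48,000 × 2,658 × 3 × 6 = 2,296,512,000 bytes.
Total = 2,978,023,200 bytes = 2978.02 MB.

2978.02 MB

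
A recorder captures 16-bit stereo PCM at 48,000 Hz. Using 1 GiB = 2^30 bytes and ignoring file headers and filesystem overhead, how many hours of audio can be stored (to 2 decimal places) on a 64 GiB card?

Uncompressed byte rate = 48,000 × 2 × 2 = 192,000 bytes/s.
Capacity = 64 × 1,073,741,824 = 68,719,476,736 bytes.
68,719,476,736 / 192,000 ≈ 357913.94 s → 99.42 hours.

99.42 hours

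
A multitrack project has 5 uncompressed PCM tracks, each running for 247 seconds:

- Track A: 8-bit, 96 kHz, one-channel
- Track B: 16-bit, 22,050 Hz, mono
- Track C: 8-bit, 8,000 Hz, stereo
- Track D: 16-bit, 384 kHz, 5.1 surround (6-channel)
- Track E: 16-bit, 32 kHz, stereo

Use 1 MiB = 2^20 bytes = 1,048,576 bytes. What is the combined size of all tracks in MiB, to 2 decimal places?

1152.37 MiB

Track A: 96,000 × 247 × 1 × 1 = 23,712,000 bytes.
Track B: 22,050 × 247 × 2 × 1 = 10,892,700 bytes.
Track C: 8,000 × 247 × 1 × 2 = 3,952,000 bytes.
Track D: 384,000 × 247 × 2 × 6 = 1,138,176,000 bytes.
Track E: 32,000 × 247 × 2 × 2 = 31,616,000 bytes.
Total = 1,208,348,700 bytes = 1152.37 MiB.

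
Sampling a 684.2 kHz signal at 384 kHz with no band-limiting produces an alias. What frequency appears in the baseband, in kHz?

Nyquist = 384,000/2 = 192,000 Hz; 684,200 Hz exceeds it.
Alias = |684,200 − 2×384,000| = |684,200 − 768,000| = 83,800 Hz = 83.8 kHz.

83.8 kHz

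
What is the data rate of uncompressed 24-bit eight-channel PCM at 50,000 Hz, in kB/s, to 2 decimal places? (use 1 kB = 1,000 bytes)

1200.00 kB/s

Bit rate = 50,000 × 24 × 8 = 9,600,000 bits/s.
9,600,000 / 8 = 1,200,000 B/s = 1200.00 kB/s.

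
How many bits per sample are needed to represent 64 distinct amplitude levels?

6 bits

log2(64) = 6.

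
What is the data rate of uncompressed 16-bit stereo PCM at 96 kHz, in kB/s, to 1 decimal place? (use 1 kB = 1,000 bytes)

384.0 kB/s

Bit rate = 96,000 × 16 × 2 = 3,072,000 bits/s.
3,072,000 / 8 = 384,000 B/s = 384.0 kB/s.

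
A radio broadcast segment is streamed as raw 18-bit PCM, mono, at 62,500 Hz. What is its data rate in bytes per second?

140,625 bytes/s

Bit rate = 62,500 × 18 × 1 = 1,125,000 bits/s.
1,125,000 / 8 = 140,625 bytes/s.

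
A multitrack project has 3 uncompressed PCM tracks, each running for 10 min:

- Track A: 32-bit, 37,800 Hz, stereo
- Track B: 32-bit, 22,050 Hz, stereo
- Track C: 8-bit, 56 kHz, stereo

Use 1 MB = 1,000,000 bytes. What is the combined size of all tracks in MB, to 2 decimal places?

10 min = 600 s.
Track A: 37,800 × 600 × 4 × 2 = 181,440,000 bytes.
Track B: 22,050 × 600 × 4 × 2 = 105,840,000 bytes.
Track C: 56,000 × 600 × 1 × 2 = 67,200,000 bytes.
Total = 354,480,000 bytes = 354.48 MB.

354.48 MB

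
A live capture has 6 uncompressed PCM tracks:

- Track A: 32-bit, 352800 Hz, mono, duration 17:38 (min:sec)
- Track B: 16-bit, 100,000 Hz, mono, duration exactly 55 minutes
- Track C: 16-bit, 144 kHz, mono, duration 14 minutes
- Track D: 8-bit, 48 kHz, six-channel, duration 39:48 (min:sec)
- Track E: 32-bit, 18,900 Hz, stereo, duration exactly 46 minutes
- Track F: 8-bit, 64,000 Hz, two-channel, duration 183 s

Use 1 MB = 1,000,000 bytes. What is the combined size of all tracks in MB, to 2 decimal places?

Track A: 17:38 (min:sec) = 1,058 s; 352,800 × 1,058 × 4 × 1 = 1,493,049,600 bytes.
Track B: exactly 55 minutes = 3,300 s; 100,000 × 3,300 × 2 × 1 = 660,000,000 bytes.
Track C: 14 minutes = 840 s; 144,000 × 840 × 2 × 1 = 241,920,000 bytes.
Track D: 39:48 (min:sec) = 2,388 s; 48,000 × 2,388 × 1 × 6 = 687,744,000 bytes.
Track E: exactly 46 minutes = 2,760 s; 18,900 × 2,760 × 4 × 2 = 417,312,000 bytes.
Track F: 64,000 × 183 × 1 × 2 = 23,424,000 bytes.
Total = 3,523,449,600 bytes = 3523.45 MB.

3523.45 MB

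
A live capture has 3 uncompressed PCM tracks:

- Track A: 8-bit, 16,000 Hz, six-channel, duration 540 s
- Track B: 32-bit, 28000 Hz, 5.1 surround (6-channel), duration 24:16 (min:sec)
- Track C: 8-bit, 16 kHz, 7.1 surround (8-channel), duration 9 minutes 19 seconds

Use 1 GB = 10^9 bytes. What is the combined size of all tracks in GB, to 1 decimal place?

1.1 GB

Track A: 16,000 × 540 × 1 × 6 = 51,840,000 bytes.
Track B: 24:16 (min:sec) = 1,456 s; 28,000 × 1,456 × 4 × 6 = 978,432,000 bytes.
Track C: 9 minutes 19 seconds = 559 s; 16,000 × 559 × 1 × 8 = 71,552,000 bytes.
Total = 1,101,824,000 bytes = 1.1 GB.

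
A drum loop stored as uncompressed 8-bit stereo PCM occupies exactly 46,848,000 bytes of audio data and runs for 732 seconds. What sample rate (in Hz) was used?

32,000 Hz

Bytes = sample_rate × seconds × bytes_per_sample × channels.
sample_rate = 46,848,000 / (732 × 1 × 2) = 46,848,000 / 1,464 = 32,000 Hz.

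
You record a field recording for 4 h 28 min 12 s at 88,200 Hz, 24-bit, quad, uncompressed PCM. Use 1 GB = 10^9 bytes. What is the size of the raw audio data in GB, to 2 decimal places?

Duration = 4 h 28 min 12 s = 16,092 s.
Bytes = 88,200 samples/s × 16,092 s × 3 bytes/sample × 4 ch = 17,031,772,800 bytes.
17,031,772,800 / 1,000,000,000 = 17.03 GB.

17.03 GB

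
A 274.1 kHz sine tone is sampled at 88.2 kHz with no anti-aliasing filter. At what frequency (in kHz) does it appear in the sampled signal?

Nyquist = 88,200/2 = 44,100 Hz; 274,100 Hz exceeds it.
Alias = |274,100 − 3×88,200| = |274,100 − 264,600| = 9,500 Hz = 9.5 kHz.

9.5 kHz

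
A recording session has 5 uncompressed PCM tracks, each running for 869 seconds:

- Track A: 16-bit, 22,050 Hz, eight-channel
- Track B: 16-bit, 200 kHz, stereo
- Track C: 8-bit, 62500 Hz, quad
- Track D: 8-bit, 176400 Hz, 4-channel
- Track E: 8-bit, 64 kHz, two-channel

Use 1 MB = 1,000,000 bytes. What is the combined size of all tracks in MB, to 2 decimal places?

1943.43 MB

Track A: 22,050 × 869 × 2 × 8 = 306,583,200 bytes.
Track B: 200,000 × 869 × 2 × 2 = 695,200,000 bytes.
Track C: 62,500 × 869 × 1 × 4 = 217,250,000 bytes.
Track D: 176,400 × 869 × 1 × 4 = 613,166,400 bytes.
Track E: 64,000 × 869 × 1 × 2 = 111,232,000 bytes.
Total = 1,943,431,600 bytes = 1943.43 MB.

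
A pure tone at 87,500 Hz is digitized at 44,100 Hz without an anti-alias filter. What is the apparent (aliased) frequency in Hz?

Nyquist = 44,100/2 = 22,050 Hz; 87,500 Hz exceeds it.
Alias = |87,500 − 2×44,100| = |87,500 − 88,200| = 700 Hz.

700 Hz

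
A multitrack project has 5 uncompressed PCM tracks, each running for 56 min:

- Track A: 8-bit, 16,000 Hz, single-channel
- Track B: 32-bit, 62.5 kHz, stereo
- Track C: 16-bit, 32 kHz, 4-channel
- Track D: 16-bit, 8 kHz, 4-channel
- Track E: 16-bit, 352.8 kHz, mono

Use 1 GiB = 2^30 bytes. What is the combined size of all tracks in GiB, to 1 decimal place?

56 min = 3,360 s.
Track A: 16,000 × 3,360 × 1 × 1 = 53,760,000 bytes.
Track B: 62,500 × 3,360 × 4 × 2 = 1,680,000,000 bytes.
Track C: 32,000 × 3,360 × 2 × 4 = 860,160,000 bytes.
Track D: 8,000 × 3,360 × 2 × 4 = 215,040,000 bytes.
Track E: 352,800 × 3,360 × 2 × 1 = 2,370,816,000 bytes.
Total = 5,179,776,000 bytes = 4.8 GiB.

4.8 GiB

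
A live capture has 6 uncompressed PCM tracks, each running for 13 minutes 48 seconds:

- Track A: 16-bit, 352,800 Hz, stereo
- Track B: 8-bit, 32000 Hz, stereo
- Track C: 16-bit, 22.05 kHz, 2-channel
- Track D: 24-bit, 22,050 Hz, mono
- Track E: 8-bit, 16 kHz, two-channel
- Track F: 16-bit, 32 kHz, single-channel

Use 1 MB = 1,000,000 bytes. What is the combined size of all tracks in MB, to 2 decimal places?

1428.76 MB

13 minutes 48 seconds = 828 s.
Track A: 352,800 × 828 × 2 × 2 = 1,168,473,600 bytes.
Track B: 32,000 × 828 × 1 × 2 = 52,992,000 bytes.
Track C: 22,050 × 828 × 2 × 2 = 73,029,600 bytes.
Track D: 22,050 × 828 × 3 × 1 = 54,772,200 bytes.
Track E: 16,000 × 828 × 1 × 2 = 26,496,000 bytes.
Track F: 32,000 × 828 × 2 × 1 = 52,992,000 bytes.
Total = 1,428,755,400 bytes = 1428.76 MB.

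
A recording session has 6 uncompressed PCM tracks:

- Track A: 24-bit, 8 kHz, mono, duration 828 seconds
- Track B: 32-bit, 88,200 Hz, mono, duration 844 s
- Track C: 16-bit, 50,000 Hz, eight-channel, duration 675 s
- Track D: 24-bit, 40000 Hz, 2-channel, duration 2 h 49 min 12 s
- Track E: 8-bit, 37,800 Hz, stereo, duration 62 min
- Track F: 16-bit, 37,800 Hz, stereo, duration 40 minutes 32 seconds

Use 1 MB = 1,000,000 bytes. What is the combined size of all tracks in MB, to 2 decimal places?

Track A: 8,000 × 828 × 3 × 1 = 19,872,000 bytes.
Track B: 88,200 × 844 × 4 × 1 = 297,763,200 bytes.
Track C: 50,000 × 675 × 2 × 8 = 540,000,000 bytes.
Track D: 2 h 49 min 12 s = 10,152 s; 40,000 × 10,152 × 3 × 2 = 2,436,480,000 bytes.
Track E: 62 min = 3,720 s; 37,800 × 3,720 × 1 × 2 = 281,232,000 bytes.
Track F: 40 minutes 32 seconds = 2,432 s; 37,800 × 2,432 × 2 × 2 = 367,718,400 bytes.
Total = 3,943,065,600 bytes = 3943.07 MB.

3943.07 MB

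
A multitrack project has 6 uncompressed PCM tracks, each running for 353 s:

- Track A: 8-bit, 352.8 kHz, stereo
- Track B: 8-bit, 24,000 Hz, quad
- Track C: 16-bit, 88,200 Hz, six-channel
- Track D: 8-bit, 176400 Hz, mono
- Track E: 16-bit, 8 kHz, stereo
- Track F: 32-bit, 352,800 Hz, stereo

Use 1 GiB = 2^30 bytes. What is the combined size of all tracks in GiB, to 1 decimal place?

1.6 GiB

Track A: 352,800 × 353 × 1 × 2 = 249,076,800 bytes.
Track B: 24,000 × 353 × 1 × 4 = 33,888,000 bytes.
Track C: 88,200 × 353 × 2 × 6 = 373,615,200 bytes.
Track D: 176,400 × 353 × 1 × 1 = 62,269,200 bytes.
Track E: 8,000 × 353 × 2 × 2 = 11,296,000 bytes.
Track F: 352,800 × 353 × 4 × 2 = 996,307,200 bytes.
Total = 1,726,452,400 bytes = 1.6 GiB.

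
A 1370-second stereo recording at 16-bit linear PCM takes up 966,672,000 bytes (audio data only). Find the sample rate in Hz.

Bytes = sample_rate × seconds × bytes_per_sample × channels.
sample_rate = 966,672,000 / (1,370 × 2 × 2) = 966,672,000 / 5,480 = 176,400 Hz.

176,400 Hz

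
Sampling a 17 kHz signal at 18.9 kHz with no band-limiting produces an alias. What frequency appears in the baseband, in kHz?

Nyquist = 18,900/2 = 9,450 Hz; 17,000 Hz exceeds it.
Alias = |17,000 − 1×18,900| = |17,000 − 18,900| = 1,900 Hz = 1.9 kHz.

1.9 kHz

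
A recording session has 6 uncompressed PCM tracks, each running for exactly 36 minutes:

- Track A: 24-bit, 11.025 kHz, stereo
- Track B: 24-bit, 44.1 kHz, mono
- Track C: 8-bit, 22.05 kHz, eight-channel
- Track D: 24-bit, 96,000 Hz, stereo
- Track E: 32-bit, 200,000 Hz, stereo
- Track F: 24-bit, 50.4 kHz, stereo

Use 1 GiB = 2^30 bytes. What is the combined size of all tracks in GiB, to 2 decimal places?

5.74 GiB

exactly 36 minutes = 2,160 s.
Track A: 11,025 × 2,160 × 3 × 2 = 142,884,000 bytes.
Track B: 44,100 × 2,160 × 3 × 1 = 285,768,000 bytes.
Track C: 22,050 × 2,160 × 1 × 8 = 381,024,000 bytes.
Track D: 96,000 × 2,160 × 3 × 2 = 1,244,160,000 bytes.
Track E: 200,000 × 2,160 × 4 × 2 = 3,456,000,000 bytes.
Track F: 50,400 × 2,160 × 3 × 2 = 653,184,000 bytes.
Total = 6,163,020,000 bytes = 5.74 GiB.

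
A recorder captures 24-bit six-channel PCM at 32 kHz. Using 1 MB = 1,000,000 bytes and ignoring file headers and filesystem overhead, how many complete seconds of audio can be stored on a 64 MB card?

Uncompressed byte rate = 32,000 × 3 × 6 = 576,000 bytes/s.
Capacity = 64 × 1,000,000 = 64,000,000 bytes.
64,000,000 / 576,000 ≈ 111.11 s → 111 seconds.

111 seconds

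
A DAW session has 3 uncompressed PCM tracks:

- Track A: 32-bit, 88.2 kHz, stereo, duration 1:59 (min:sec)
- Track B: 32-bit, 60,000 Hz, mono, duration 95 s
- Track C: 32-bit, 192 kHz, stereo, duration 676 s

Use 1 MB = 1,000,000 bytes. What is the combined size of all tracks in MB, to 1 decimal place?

Track A: 1:59 (min:sec) = 119 s; 88,200 × 119 × 4 × 2 = 83,966,400 bytes.
Track B: 60,000 × 95 × 4 × 1 = 22,800,000 bytes.
Track C: 192,000 × 676 × 4 × 2 = 1,038,336,000 bytes.
Total = 1,145,102,400 bytes = 1145.1 MB.

1145.1 MB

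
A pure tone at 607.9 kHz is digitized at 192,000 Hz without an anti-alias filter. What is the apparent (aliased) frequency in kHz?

Nyquist = 192,000/2 = 96,000 Hz; 607,900 Hz exceeds it.
Alias = |607,900 − 3×192,000| = |607,900 − 576,000| = 31,900 Hz = 31.9 kHz.

31.9 kHz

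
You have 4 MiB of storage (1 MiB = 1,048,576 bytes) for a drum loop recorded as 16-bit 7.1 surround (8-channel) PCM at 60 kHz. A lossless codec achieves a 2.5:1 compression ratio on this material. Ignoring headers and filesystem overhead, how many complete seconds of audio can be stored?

10 seconds

Uncompressed byte rate = 60,000 × 2 × 8 = 960,000 bytes/s.
After 2.5:1 compression, effective rate ≈ 384000 bytes/s.
Capacity = 4 × 1,048,576 = 4,194,304 bytes.
4,194,304 / effective rate ≈ 10.92 s → 10 seconds.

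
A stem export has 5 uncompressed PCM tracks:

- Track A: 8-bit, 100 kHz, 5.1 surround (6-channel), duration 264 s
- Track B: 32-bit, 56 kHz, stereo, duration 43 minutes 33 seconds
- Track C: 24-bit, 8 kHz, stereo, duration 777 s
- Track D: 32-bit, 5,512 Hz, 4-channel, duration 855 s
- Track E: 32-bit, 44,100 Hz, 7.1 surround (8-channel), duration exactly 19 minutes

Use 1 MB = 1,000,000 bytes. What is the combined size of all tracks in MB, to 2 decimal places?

Track A: 100,000 × 264 × 1 × 6 = 158,400,000 bytes.
Track B: 43 minutes 33 seconds = 2,613 s; 56,000 × 2,613 × 4 × 2 = 1,170,624,000 bytes.
Track C: 8,000 × 777 × 3 × 2 = 37,296,000 bytes.
Track D: 5,512 × 855 × 4 × 4 = 75,404,160 bytes.
Track E: exactly 19 minutes = 1,140 s; 44,100 × 1,140 × 4 × 8 = 1,608,768,000 bytes.
Total = 3,050,492,160 bytes = 3050.49 MB.

3050.49 MB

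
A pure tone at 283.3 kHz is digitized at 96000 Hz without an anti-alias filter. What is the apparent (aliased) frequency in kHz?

4.7 kHz

Nyquist = 96,000/2 = 48,000 Hz; 283,300 Hz exceeds it.
Alias = |283,300 − 3×96,000| = |283,300 − 288,000| = 4,700 Hz = 4.7 kHz.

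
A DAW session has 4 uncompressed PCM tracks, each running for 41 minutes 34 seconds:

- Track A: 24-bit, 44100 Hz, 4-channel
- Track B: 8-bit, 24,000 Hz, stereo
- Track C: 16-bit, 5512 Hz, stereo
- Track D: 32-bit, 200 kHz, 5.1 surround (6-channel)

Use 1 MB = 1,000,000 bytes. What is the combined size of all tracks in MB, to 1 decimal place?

13465.7 MB

41 minutes 34 seconds = 2,494 s.
Track A: 44,100 × 2,494 × 3 × 4 = 1,319,824,800 bytes.
Track B: 24,000 × 2,494 × 1 × 2 = 119,712,000 bytes.
Track C: 5,512 × 2,494 × 2 × 2 = 54,987,712 bytes.
Track D: 200,000 × 2,494 × 4 × 6 = 11,971,200,000 bytes.
Total = 13,465,724,512 bytes = 13465.7 MB.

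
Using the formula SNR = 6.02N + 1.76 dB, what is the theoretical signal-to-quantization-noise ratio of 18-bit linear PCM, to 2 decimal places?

6.02 × 18 + 1.76 = 110.12 dB.

110.12 dB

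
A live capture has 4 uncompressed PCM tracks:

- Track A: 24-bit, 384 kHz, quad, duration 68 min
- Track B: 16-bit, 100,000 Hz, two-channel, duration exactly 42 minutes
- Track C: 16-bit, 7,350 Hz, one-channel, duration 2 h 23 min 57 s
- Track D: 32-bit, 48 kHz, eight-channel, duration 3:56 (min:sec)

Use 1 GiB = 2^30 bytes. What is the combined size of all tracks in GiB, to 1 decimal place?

Track A: 68 min = 4,080 s; 384,000 × 4,080 × 3 × 4 = 18,800,640,000 bytes.
Track B: exactly 42 minutes = 2,520 s; 100,000 × 2,520 × 2 × 2 = 1,008,000,000 bytes.
Track C: 2 h 23 min 57 s = 8,637 s; 7,350 × 8,637 × 2 × 1 = 126,963,900 bytes.
Track D: 3:56 (min:sec) = 236 s; 48,000 × 236 × 4 × 8 = 362,496,000 bytes.
Total = 20,298,099,900 bytes = 18.9 GiB.

18.9 GiB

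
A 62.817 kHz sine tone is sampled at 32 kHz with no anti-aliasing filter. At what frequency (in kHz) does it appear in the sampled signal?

1.183 kHz

Nyquist = 32,000/2 = 16,000 Hz; 62,817 Hz exceeds it.
Alias = |62,817 − 2×32,000| = |62,817 − 64,000| = 1,183 Hz = 1.183 kHz.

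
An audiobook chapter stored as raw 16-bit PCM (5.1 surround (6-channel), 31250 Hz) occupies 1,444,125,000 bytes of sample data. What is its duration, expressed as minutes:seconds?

64:11

Byte rate = 31,250 × 2 × 6 = 375,000 bytes/s.
Duration = 1,444,125,000 / 375,000 = 3,851 s.
3,851 s = 64:11.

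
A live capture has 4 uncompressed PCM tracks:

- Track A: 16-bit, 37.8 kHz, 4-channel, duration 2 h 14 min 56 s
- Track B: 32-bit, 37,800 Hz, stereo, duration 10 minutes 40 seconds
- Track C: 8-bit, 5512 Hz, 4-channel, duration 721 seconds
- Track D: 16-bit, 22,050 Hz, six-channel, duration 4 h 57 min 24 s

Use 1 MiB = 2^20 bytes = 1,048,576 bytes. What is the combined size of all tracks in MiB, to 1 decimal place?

7037.3 MiB

Track A: 2 h 14 min 56 s = 8,096 s; 37,800 × 8,096 × 2 × 4 = 2,448,230,400 bytes.
Track B: 10 minutes 40 seconds = 640 s; 37,800 × 640 × 4 × 2 = 193,536,000 bytes.
Track C: 5,512 × 721 × 1 × 4 = 15,896,608 bytes.
Track D: 4 h 57 min 24 s = 17,844 s; 22,050 × 17,844 × 2 × 6 = 4,721,522,400 bytes.
Total = 7,379,185,408 bytes = 7037.3 MiB.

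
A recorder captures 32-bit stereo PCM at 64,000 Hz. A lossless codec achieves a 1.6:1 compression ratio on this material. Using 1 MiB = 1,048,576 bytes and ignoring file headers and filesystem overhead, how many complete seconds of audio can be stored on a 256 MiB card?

838 seconds

Uncompressed byte rate = 64,000 × 4 × 2 = 512,000 bytes/s.
After 1.6:1 compression, effective rate ≈ 320000 bytes/s.
Capacity = 256 × 1,048,576 = 268,435,456 bytes.
268,435,456 / effective rate ≈ 838.86 s → 838 seconds.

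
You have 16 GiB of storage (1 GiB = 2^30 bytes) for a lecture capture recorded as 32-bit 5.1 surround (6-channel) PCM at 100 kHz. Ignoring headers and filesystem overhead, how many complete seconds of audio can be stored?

7,158 seconds

Uncompressed byte rate = 100,000 × 4 × 6 = 2,400,000 bytes/s.
Capacity = 16 × 1,073,741,824 = 17,179,869,184 bytes.
17,179,869,184 / 2,400,000 ≈ 7158.28 s → 7,158 seconds.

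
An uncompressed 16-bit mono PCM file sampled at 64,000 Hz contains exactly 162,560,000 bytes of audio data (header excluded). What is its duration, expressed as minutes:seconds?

21:10

Byte rate = 64,000 × 2 × 1 = 128,000 bytes/s.
Duration = 162,560,000 / 128,000 = 1,270 s.
1,270 s = 21:10.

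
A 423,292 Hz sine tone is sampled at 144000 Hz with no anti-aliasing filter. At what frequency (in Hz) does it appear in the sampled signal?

Nyquist = 144,000/2 = 72,000 Hz; 423,292 Hz exceeds it.
Alias = |423,292 − 3×144,000| = |423,292 − 432,000| = 8,708 Hz.

8,708 Hz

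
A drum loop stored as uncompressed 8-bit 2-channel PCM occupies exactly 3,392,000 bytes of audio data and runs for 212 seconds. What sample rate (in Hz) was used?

8,000 Hz

Bytes = sample_rate × seconds × bytes_per_sample × channels.
sample_rate = 3,392,000 / (212 × 1 × 2) = 3,392,000 / 424 = 8,000 Hz.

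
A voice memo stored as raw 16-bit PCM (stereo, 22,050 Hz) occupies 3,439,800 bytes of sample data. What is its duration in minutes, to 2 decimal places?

Byte rate = 22,050 × 2 × 2 = 88,200 bytes/s.
Duration = 3,439,800 / 88,200 = 39 s.
39 s / 60 = 0.65 minutes.

0.65 minutes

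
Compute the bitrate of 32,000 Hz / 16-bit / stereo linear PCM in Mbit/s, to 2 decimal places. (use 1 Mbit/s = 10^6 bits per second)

1.02 Mbit/s

Bit rate = 32,000 × 16 × 2 = 1,024,000 bits/s.
= 1.02 Mbit/s.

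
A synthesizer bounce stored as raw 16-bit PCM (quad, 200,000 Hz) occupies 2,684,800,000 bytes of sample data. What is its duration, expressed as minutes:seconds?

27:58

Byte rate = 200,000 × 2 × 4 = 1,600,000 bytes/s.
Duration = 2,684,800,000 / 1,600,000 = 1,678 s.
1,678 s = 27:58.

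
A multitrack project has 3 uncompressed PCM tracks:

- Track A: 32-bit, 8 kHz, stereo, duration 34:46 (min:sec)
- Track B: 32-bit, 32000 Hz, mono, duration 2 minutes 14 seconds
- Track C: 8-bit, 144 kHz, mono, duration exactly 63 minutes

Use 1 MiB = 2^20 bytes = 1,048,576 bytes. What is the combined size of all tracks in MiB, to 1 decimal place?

Track A: 34:46 (min:sec) = 2,086 s; 8,000 × 2,086 × 4 × 2 = 133,504,000 bytes.
Track B: 2 minutes 14 seconds = 134 s; 32,000 × 134 × 4 × 1 = 17,152,000 bytes.
Track C: exactly 63 minutes = 3,780 s; 144,000 × 3,780 × 1 × 1 = 544,320,000 bytes.
Total = 694,976,000 bytes = 662.8 MiB.

662.8 MiB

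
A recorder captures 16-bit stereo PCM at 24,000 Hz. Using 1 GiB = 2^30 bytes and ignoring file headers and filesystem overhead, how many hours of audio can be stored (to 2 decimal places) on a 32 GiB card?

99.42 hours

Uncompressed byte rate = 24,000 × 2 × 2 = 96,000 bytes/s.
Capacity = 32 × 1,073,741,824 = 34,359,738,368 bytes.
34,359,738,368 / 96,000 ≈ 357913.94 s → 99.42 hours.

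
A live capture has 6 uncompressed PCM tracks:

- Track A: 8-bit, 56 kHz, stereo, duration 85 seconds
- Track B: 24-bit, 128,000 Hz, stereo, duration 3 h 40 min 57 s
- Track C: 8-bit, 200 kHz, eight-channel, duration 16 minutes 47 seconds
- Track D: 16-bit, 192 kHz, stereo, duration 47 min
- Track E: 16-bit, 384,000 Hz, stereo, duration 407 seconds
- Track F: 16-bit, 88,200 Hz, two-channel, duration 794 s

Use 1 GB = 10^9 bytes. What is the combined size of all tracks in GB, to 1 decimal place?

Track A: 56,000 × 85 × 1 × 2 = 9,520,000 bytes.
Track B: 3 h 40 min 57 s = 13,257 s; 128,000 × 13,257 × 3 × 2 = 10,181,376,000 bytes.
Track C: 16 minutes 47 seconds = 1,007 s; 200,000 × 1,007 × 1 × 8 = 1,611,200,000 bytes.
Track D: 47 min = 2,820 s; 192,000 × 2,820 × 2 × 2 = 2,165,760,000 bytes.
Track E: 384,000 × 407 × 2 × 2 = 625,152,000 bytes.
Track F: 88,200 × 794 × 2 × 2 = 280,123,200 bytes.
Total = 14,873,131,200 bytes = 14.9 GB.

14.9 GB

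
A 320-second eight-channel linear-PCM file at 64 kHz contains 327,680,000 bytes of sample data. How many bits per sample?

16 bits

Bytes per sample = 327,680,000 / (64,000 × 320 × 8) = 327,680,000 / 163,840,000 = 2.
Bit depth = 2 × 8 = 16 bits.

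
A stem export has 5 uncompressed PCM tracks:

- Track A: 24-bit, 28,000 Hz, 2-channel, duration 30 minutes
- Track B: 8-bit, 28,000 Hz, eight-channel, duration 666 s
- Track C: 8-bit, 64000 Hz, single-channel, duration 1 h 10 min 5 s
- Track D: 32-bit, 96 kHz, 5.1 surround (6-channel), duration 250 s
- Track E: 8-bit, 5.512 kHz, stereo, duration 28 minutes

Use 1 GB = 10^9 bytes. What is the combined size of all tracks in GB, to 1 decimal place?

1.3 GB

Track A: 30 minutes = 1,800 s; 28,000 × 1,800 × 3 × 2 = 302,400,000 bytes.
Track B: 28,000 × 666 × 1 × 8 = 149,184,000 bytes.
Track C: 1 h 10 min 5 s = 4,205 s; 64,000 × 4,205 × 1 × 1 = 269,120,000 bytes.
Track D: 96,000 × 250 × 4 × 6 = 576,000,000 bytes.
Track E: 28 minutes = 1,680 s; 5,512 × 1,680 × 1 × 2 = 18,520,320 bytes.
Total = 1,315,224,320 bytes = 1.3 GB.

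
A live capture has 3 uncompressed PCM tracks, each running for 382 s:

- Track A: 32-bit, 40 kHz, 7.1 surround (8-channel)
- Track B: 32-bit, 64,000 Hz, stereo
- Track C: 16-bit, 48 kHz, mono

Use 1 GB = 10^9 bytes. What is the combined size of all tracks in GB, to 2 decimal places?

0.72 GB

Track A: 40,000 × 382 × 4 × 8 = 488,960,000 bytes.
Track B: 64,000 × 382 × 4 × 2 = 195,584,000 bytes.
Track C: 48,000 × 382 × 2 × 1 = 36,672,000 bytes.
Total = 721,216,000 bytes = 0.72 GB.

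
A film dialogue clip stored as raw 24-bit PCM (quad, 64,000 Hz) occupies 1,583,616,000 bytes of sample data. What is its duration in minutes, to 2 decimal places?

34.37 minutes

Byte rate = 64,000 × 3 × 4 = 768,000 bytes/s.
Duration = 1,583,616,000 / 768,000 = 2,062 s.
2,062 s / 60 = 34.37 minutes.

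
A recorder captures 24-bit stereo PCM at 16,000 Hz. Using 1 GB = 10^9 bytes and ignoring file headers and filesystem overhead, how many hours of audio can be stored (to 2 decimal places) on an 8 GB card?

23.15 hours

Uncompressed byte rate = 16,000 × 3 × 2 = 96,000 bytes/s.
Capacity = 8 × 1,000,000,000 = 8,000,000,000 bytes.
8,000,000,000 / 96,000 ≈ 83333.33 s → 23.15 hours.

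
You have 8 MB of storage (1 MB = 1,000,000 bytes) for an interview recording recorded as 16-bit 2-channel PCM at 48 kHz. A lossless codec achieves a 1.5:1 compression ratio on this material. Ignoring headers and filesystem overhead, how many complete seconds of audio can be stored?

Uncompressed byte rate = 48,000 × 2 × 2 = 192,000 bytes/s.
After 1.5:1 compression, effective rate ≈ 128000 bytes/s.
Capacity = 8 × 1,000,000 = 8,000,000 bytes.
8,000,000 / effective rate ≈ 62.5 s → 62 seconds.

62 seconds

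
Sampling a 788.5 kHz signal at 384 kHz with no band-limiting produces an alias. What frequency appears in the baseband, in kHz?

20.5 kHz

Nyquist = 384,000/2 = 192,000 Hz; 788,500 Hz exceeds it.
Alias = |788,500 − 2×384,000| = |788,500 − 768,000| = 20,500 Hz = 20.5 kHz.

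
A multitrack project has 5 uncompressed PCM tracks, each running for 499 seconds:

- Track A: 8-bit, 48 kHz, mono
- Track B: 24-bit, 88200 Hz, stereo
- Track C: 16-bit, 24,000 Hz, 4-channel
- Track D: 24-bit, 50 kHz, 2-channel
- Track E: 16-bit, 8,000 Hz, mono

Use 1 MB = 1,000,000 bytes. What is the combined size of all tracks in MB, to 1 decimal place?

541.5 MB

Track A: 48,000 × 499 × 1 × 1 = 23,952,000 bytes.
Track B: 88,200 × 499 × 3 × 2 = 264,070,800 bytes.
Track C: 24,000 × 499 × 2 × 4 = 95,808,000 bytes.
Track D: 50,000 × 499 × 3 × 2 = 149,700,000 bytes.
Track E: 8,000 × 499 × 2 × 1 = 7,984,000 bytes.
Total = 541,514,800 bytes = 541.5 MB.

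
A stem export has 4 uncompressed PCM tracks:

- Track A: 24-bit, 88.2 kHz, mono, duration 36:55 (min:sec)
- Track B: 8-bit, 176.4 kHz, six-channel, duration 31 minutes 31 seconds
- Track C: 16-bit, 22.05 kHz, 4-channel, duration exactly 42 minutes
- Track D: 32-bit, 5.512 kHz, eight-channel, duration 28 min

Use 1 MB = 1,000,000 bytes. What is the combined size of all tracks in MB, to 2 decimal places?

3328.38 MB

Track A: 36:55 (min:sec) = 2,215 s; 88,200 × 2,215 × 3 × 1 = 586,089,000 bytes.
Track B: 31 minutes 31 seconds = 1,891 s; 176,400 × 1,891 × 1 × 6 = 2,001,434,400 bytes.
Track C: exactly 42 minutes = 2,520 s; 22,050 × 2,520 × 2 × 4 = 444,528,000 bytes.
Track D: 28 min = 1,680 s; 5,512 × 1,680 × 4 × 8 = 296,325,120 bytes.
Total = 3,328,376,520 bytes = 3328.38 MB.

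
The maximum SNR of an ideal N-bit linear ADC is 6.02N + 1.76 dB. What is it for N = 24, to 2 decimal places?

6.02 × 24 + 1.76 = 146.24 dB.

146.24 dB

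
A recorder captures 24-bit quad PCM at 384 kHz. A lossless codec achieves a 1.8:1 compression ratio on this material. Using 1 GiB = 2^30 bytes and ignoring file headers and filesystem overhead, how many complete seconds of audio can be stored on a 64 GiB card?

Uncompressed byte rate = 384,000 × 3 × 4 = 4,608,000 bytes/s.
After 1.8:1 compression, effective rate ≈ 2560000 bytes/s.
Capacity = 64 × 1,073,741,824 = 68,719,476,736 bytes.
68,719,476,736 / effective rate ≈ 26843.55 s → 26,843 seconds.

26,843 seconds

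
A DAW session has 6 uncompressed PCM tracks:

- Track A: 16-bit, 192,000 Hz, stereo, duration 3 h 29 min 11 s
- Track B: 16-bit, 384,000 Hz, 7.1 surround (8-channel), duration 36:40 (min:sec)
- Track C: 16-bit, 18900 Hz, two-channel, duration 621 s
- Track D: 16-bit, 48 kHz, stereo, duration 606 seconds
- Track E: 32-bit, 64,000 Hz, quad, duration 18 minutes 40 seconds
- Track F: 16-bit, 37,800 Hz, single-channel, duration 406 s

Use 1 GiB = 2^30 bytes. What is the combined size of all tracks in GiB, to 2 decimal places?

Track A: 3 h 29 min 11 s = 12,551 s; 192,000 × 12,551 × 2 × 2 = 9,639,168,000 bytes.
Track B: 36:40 (min:sec) = 2,200 s; 384,000 × 2,200 × 2 × 8 = 13,516,800,000 bytes.
Track C: 18,900 × 621 × 2 × 2 = 46,947,600 bytes.
Track D: 48,000 × 606 × 2 × 2 = 116,352,000 bytes.
Track E: 18 minutes 40 seconds = 1,120 s; 64,000 × 1,120 × 4 × 4 = 1,146,880,000 bytes.
Track F: 37,800 × 406 × 2 × 1 = 30,693,600 bytes.
Total = 24,496,841,200 bytes = 22.81 GiB.

22.81 GiB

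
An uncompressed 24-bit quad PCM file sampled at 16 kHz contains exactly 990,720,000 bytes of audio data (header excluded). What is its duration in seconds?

Byte rate = 16,000 × 3 × 4 = 192,000 bytes/s.
Duration = 990,720,000 / 192,000 = 5,160 s.

5,160 seconds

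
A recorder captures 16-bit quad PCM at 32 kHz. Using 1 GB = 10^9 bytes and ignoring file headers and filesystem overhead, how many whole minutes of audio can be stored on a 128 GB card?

Uncompressed byte rate = 32,000 × 2 × 4 = 256,000 bytes/s.
Capacity = 128 × 1,000,000,000 = 128,000,000,000 bytes.
128,000,000,000 / 256,000 ≈ 500000 s → 8,333 minutes.

8,333 minutes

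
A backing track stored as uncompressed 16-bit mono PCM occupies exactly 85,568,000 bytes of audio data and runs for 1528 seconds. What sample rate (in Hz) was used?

Bytes = sample_rate × seconds × bytes_per_sample × channels.
sample_rate = 85,568,000 / (1,528 × 2 × 1) = 85,568,000 / 3,056 = 28,000 Hz.

28,000 Hz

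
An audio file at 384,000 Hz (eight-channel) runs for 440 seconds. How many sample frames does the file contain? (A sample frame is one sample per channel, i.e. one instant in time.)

168,960,000 sample frames

384,000 samples/s × 440 s = 168,960,000 frames.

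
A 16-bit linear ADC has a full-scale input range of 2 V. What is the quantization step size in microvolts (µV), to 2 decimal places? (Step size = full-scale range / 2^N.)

2 V / 2^16 = 2 / 65,536 V = 30.52 µV.

30.52 µV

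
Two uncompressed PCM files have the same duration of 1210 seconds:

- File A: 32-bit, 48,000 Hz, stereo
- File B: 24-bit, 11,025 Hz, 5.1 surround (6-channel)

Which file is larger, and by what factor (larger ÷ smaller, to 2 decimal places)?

File A, by a factor of 1.93

File A: 48,000 × 4 × 2 = 384,000 bytes/s.
File B: 11,025 × 3 × 6 = 198,450 bytes/s.
File A is larger; ratio = 464,640,000 / 240,124,500 = 1.93.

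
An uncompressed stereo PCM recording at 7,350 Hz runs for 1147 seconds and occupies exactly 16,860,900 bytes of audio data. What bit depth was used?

Bytes per sample = 16,860,900 / (7,350 × 1,147 × 2) = 16,860,900 / 16,860,900 = 1.
Bit depth = 1 × 8 = 8 bits.

8 bits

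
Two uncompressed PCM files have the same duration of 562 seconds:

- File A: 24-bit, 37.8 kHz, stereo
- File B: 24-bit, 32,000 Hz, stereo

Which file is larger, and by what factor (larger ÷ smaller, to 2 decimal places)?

File A: 37,800 × 3 × 2 = 226,800 bytes/s.
File B: 32,000 × 3 × 2 = 192,000 bytes/s.
File A is larger; ratio = 127,461,600 / 107,904,000 = 1.18.

File A, by a factor of 1.18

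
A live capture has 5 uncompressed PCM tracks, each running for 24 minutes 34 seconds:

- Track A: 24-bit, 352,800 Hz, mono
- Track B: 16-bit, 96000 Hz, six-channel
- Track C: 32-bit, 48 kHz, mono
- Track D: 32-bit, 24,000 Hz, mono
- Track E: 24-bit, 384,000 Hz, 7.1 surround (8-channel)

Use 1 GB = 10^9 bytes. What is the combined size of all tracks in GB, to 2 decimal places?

24 minutes 34 seconds = 1,474 s.
Track A: 352,800 × 1,474 × 3 × 1 = 1,560,081,600 bytes.
Track B: 96,000 × 1,474 × 2 × 6 = 1,698,048,000 bytes.
Track C: 48,000 × 1,474 × 4 × 1 = 283,008,000 bytes.
Track D: 24,000 × 1,474 × 4 × 1 = 141,504,000 bytes.
Track E: 384,000 × 1,474 × 3 × 8 = 13,584,384,000 bytes.
Total = 17,267,025,600 bytes = 17.27 GB.

17.27 GB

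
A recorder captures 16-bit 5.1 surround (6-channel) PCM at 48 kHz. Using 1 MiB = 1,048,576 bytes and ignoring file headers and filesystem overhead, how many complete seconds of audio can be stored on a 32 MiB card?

Uncompressed byte rate = 48,000 × 2 × 6 = 576,000 bytes/s.
Capacity = 32 × 1,048,576 = 33,554,432 bytes.
33,554,432 / 576,000 ≈ 58.25 s → 58 seconds.

58 seconds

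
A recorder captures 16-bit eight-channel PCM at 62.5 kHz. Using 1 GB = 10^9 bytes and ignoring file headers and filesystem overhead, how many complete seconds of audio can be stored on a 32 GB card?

Uncompressed byte rate = 62,500 × 2 × 8 = 1,000,000 bytes/s.
Capacity = 32 × 1,000,000,000 = 32,000,000,000 bytes.
32,000,000,000 / 1,000,000 ≈ 32000 s → 32,000 seconds.

32,000 seconds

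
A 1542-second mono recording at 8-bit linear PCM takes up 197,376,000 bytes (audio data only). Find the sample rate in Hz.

Bytes = sample_rate × seconds × bytes_per_sample × channels.
sample_rate = 197,376,000 / (1,542 × 1 × 1) = 197,376,000 / 1,542 = 128,000 Hz.

128,000 Hz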